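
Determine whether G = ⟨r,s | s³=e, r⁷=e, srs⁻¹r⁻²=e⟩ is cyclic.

Every cyclic group is abelian. But r·s = rs while s·r = r²s, so r·s ≠ s·r and G is not abelian. Hence G is not cyclic.

Answer: No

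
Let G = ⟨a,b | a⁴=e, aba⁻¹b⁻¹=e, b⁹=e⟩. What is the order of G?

Enumerate words in the generators, reducing via the relations: the distinct elements are
  {a, b, e, ab, a², a³, b², b³, b⁴, b⁵, b⁶, b⁷, b⁸, ab², ab³, ab⁴, ab⁵, ab⁶, ab⁷, ab⁸, a²b, a³b, a²b², a²b³, a²b⁴, a²b⁵, a²b⁶, a²b⁷, a²b⁸, a³b², a³b³, a³b⁴, a³b⁵, a³b⁶, a³b⁷, a³b⁸}.
No further products give new elements, so |G| = 36.

Answer: 36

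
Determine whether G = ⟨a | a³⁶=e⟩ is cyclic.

|G| = 36. The element a has order 36 (its powers give 36 distinct elements), so ⟨a⟩ = G and G is cyclic.

Answer: Yes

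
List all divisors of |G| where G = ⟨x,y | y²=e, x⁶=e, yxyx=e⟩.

|G| = 12 = 2² · 3. By Lagrange's theorem the order of any subgroup divides 12; the divisors of 12 are 1, 2, 3, 4, 6, 12.

Answer: 1, 2, 3, 4, 6, 12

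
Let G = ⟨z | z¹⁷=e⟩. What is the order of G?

G is generated by a single element, so G is cyclic. The relator gives z¹⁷ = e and no smaller power is forced to be e, so the 17 powers {e, z, z², z³, z⁴, z⁵, z⁶, z⁷, z⁸, z⁹, z¹², z¹³, z¹¹, z¹⁰, z¹⁴, z¹⁵, z¹⁶} are distinct. Hence |G| = 17.

Answer: 17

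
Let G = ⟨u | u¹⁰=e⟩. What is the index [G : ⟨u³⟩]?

First find ord(u³) by computing successive powers:
  (u³)¹ = u³, (u³)² = u⁶, (u³)³ = u⁹, (u³)⁴ = u², (u³)⁵ = u⁵, (u³)⁶ = u⁸, (u³)⁷ = u, (u³)⁸ = u⁴, (u³)⁹ = u⁷, (u³)¹⁰ = e.
So |⟨u³⟩| = ord(u³) = 10. With |G| = 10, by Lagrange [G : ⟨u³⟩] = 10/10 = 1.

Answer: 1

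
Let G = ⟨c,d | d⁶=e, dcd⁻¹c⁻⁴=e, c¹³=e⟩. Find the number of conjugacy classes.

The conjugacy classes (representative and size) are:
  [e] (size 1), [c⁴] (size 6), [c¹¹] (size 6), [c⁷d] (size 13), [c⁸d²] (size 13), [c¹²d³] (size 13), [c⁵d⁴] (size 13), [c¹¹d⁵] (size 13).
Class equation: 1 + 6 + 6 + 13 + 13 + 13 + 13 + 13 = 78 = |G|. So G has 8 conjugacy classes.

Answer: 8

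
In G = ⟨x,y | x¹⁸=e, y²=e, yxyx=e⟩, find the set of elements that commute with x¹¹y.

⟨x¹¹y⟩ ⊆ C_G(x¹¹y) since powers of x¹¹y commute with x¹¹y; so |C_G(x¹¹y)| ≥ |⟨x¹¹y⟩| = 2.
By orbit–stabilizer, |C_G(x¹¹y)| = |G| / |conj. class of x¹¹y| = 36 / 9 = 4.
The 4 elements commuting with x¹¹y are {e, x⁹, x²y, x¹¹y}.

Answer: {e, x⁹, x²y, x¹¹y}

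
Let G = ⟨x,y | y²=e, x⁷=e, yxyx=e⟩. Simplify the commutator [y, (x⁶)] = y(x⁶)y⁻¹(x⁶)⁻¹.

[y, (x⁶)] = y·(x⁶)·y⁻¹·(x⁶)⁻¹.
  y · (x⁶) = xy
  (xy) · y = x
  x · x = x²

Answer: x²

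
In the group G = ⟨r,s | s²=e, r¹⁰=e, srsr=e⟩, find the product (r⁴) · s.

Compute (r⁴) · s by multiplying left to right and reducing via the relations at each step:
  (r⁴) · s = r⁴s

Answer: r⁴s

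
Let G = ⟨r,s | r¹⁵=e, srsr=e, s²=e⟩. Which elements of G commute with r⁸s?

⟨r⁸s⟩ ⊆ C_G(r⁸s) since powers of r⁸s commute with r⁸s; so |C_G(r⁸s)| ≥ |⟨r⁸s⟩| = 2.
By orbit–stabilizer, |C_G(r⁸s)| = |G| / |conj. class of r⁸s| = 30 / 15 = 2.
The 2 elements commuting with r⁸s are {e, r⁸s}.

Answer: {e, r⁸s}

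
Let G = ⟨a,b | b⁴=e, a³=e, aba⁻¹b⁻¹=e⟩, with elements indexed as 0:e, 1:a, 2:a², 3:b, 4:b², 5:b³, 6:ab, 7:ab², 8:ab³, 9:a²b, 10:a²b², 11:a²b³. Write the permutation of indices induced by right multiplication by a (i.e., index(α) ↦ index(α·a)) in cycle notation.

(0 1 2)(3 6 9)(4 7 10)(5 8 11)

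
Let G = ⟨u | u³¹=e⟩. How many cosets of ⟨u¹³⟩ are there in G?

First find ord(u¹³) by computing successive powers:
  (u¹³)¹ = u¹³, (u¹³)² = u²⁶, (u¹³)³ = u⁸, (u¹³)⁴ = u²¹, (u¹³)⁵ = u³, (u¹³)⁶ = u¹⁶, (u¹³)⁷ = u²⁹, (u¹³)⁸ = u¹¹, (u¹³)⁹ = u²⁴, (u¹³)¹⁰ = u⁶, (u¹³)¹¹ = u¹⁹, (u¹³)¹² = u, (u¹³)¹³ = u¹⁴, (u¹³)¹⁴ = u²⁷, (u¹³)¹⁵ = u⁹, (u¹³)¹⁶ = u²², (u¹³)¹⁷ = u⁴, (u¹³)¹⁸ = u¹⁷, (u¹³)¹⁹ = u³⁰, (u¹³)²⁰ = u¹², (u¹³)²¹ = u²⁵, (u¹³)²² = u⁷, (u¹³)²³ = u²⁰, (u¹³)²⁴ = u², (u¹³)²⁵ = u¹⁵, (u¹³)²⁶ = u²⁸, (u¹³)²⁷ = u¹⁰, (u¹³)²⁸ = u²³, (u¹³)²⁹ = u⁵, (u¹³)³⁰ = u¹⁸, (u¹³)³¹ = e.
So |⟨u¹³⟩| = ord(u¹³) = 31. With |G| = 31, by Lagrange [G : ⟨u¹³⟩] = 31/31 = 1.

Answer: 1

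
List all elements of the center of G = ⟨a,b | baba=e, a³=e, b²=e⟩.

An element z ∈ Z(G) iff z commutes with every generator.
For example e is central: e·a = a = a·e; e·b = b = b·e.
Whereas a ∉ Z(G) since a·b = ab ≠ a²b = b·a.
Checking each of the 6 elements this way gives Z(G) = {e}, of order 1.

Answer: {e}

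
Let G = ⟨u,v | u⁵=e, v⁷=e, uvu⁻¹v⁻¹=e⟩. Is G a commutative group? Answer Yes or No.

Each pair of generators commutes: u·v = uv = v·u. Since the generators pairwise commute, every element of G commutes with every other, so G is abelian.

Answer: Yes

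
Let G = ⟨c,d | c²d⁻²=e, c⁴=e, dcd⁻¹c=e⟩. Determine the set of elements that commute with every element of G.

An element z ∈ Z(G) iff z commutes with every generator.
For example c² is central: (c²)·c = c³ = c·(c²); (c²)·d = d⁻¹ = d·(c²).
Whereas c ∉ Z(G) since c·d = cd ≠ cd⁻¹ = d·c.
Checking each of the 8 elements this way gives Z(G) = {e, c²}, of order 2.

Answer: {e, c²}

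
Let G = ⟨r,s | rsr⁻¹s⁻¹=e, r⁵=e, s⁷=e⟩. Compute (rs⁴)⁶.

Compute successive powers of (rs⁴), reducing at each step:
  (rs⁴)²: (rs⁴) · r = r²s⁴;   (r²s⁴) · s⁴ = r²s
  (rs⁴)³: (r²s) · r = r³s;   (r³s) · s⁴ = r³s⁵
  (rs⁴)⁴: (r³s⁵) · r = r⁴s⁵;   (r⁴s⁵) · s⁴ = r⁴s²
  (rs⁴)⁵: (r⁴s²) · r = s²;   (s²) · s⁴ = s⁶
  (rs⁴)⁶: (s⁶) · r = rs⁶;   (rs⁶) · s⁴ = rs³

Answer: rs³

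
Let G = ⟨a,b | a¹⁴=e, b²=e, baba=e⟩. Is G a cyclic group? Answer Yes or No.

Every cyclic group is abelian. But a·b = ab while b·a = a¹³b, so a·b ≠ b·a and G is not abelian. Hence G is not cyclic.

Answer: No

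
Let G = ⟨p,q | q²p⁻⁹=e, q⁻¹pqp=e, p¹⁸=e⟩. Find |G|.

Enumerate words in the generators, reducing via the relations: the distinct elements are
  {e, p, q, pq, p², p³, p⁴, p⁵, p⁶, p⁷, p⁸, p⁹, p²q, p³q, p¹², p¹³, p¹¹, p¹⁰, p¹⁴, p¹⁵, p¹⁶, p¹⁷, p⁴q, p⁵q, p⁶q, p⁷q, p⁸q, q⁻¹, pq⁻¹, p²q⁻¹, p³q⁻¹, p⁴q⁻¹, p⁵q⁻¹, p⁶q⁻¹, p⁷q⁻¹, p⁸q⁻¹}.
No further products give new elements, so |G| = 36.

Answer: 36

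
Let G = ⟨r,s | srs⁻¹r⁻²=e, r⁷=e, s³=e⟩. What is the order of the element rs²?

Compute successive powers until reaching e:
  (rs²)¹ = rs², (rs²)² = r⁵s, (rs²)³ = e.
The smallest positive k with (rs²)ᵏ = e is 3.

Answer: 3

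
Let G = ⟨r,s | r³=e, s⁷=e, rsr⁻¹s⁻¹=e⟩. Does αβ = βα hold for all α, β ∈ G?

Each pair of generators commutes: r·s = rs = s·r. Since the generators pairwise commute, every element of G commutes with every other, so G is abelian.

Answer: Yes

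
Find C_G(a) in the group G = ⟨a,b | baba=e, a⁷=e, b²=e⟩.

⟨a⟩ ⊆ C_G(a) since powers of a commute with a; so |C_G(a)| ≥ |⟨a⟩| = 7.
By orbit–stabilizer, |C_G(a)| = |G| / |conj. class of a| = 14 / 2 = 7.
The 7 elements commuting with a are {e, a, a², a³, a⁴, a⁵, a⁶}.

Answer: {e, a, a², a³, a⁴, a⁵, a⁶}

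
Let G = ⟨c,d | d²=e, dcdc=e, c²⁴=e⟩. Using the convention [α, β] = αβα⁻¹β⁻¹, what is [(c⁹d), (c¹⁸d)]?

[(c⁹d), (c¹⁸d)] = (c⁹d)·(c¹⁸d)·(c⁹d)⁻¹·(c¹⁸d)⁻¹.
  (c⁹d) · (c¹⁸d) = c¹⁵
  (c¹⁵) · (c⁹d) = d
  d · (c¹⁸d) = c⁶

Answer: c⁶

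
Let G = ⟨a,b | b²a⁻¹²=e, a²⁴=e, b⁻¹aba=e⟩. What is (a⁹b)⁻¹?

The order of (a⁹b) is 4 (smallest k with (a⁹b)ᵏ = e), so (a⁹b)⁻¹ = (a⁹b)³ = a⁹b⁻¹.
Check: (a⁹b) · (a⁹b⁻¹) → (a⁹b) · a⁹ = b;   b · b⁻¹ = e, giving e as required.

Answer: a⁹b⁻¹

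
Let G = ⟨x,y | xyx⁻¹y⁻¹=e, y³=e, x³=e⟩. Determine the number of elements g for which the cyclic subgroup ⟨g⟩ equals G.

⟨g⟩ = G would require ord(g) = |G| = 9, but the maximum element order in G is 3 < 9. So G is not cyclic and no single element generates it: the count is 0.

Answer: 0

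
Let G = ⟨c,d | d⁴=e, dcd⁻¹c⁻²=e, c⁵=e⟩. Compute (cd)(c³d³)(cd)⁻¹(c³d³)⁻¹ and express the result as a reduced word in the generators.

[(cd), (c³d³)] = (cd)·(c³d³)·(cd)⁻¹·(c³d³)⁻¹.
  (cd) · (c³d³) = c²
  (c²) · (c²d³) = c⁴d³
  (c⁴d³) · (c⁴d) = c

Answer: c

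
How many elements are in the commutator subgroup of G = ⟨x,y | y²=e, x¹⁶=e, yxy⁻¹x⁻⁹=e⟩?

G' = [G, G] is generated by all commutators. The generator-pair commutators are: [x, y] = x⁸.
The subgroup they normally generate is {e, x⁸}, of order 2.
Check: |G/G'| = 32/2 = 16 is the order of the abelianisation.

Answer: 2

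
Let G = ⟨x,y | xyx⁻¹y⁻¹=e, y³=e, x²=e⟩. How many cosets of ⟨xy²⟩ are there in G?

First find ord(xy²) by computing successive powers:
  (xy²)¹ = xy², (xy²)² = y, (xy²)³ = x, (xy²)⁴ = y², (xy²)⁵ = xy, (xy²)⁶ = e.
So |⟨xy²⟩| = ord(xy²) = 6. With |G| = 6, by Lagrange [G : ⟨xy²⟩] = 6/6 = 1.

Answer: 1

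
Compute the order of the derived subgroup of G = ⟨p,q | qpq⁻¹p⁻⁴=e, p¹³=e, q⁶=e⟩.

G' = [G, G] is generated by all commutators. The generator-pair commutators are: [p, q] = p¹⁰.
The subgroup they normally generate is {e, p, p², p³, p⁴, p⁵, p⁶, p⁷, p⁸, p⁹, p¹⁰, p¹¹, p¹²}, of order 13.
Check: |G/G'| = 78/13 = 6 is the order of the abelianisation.

Answer: 13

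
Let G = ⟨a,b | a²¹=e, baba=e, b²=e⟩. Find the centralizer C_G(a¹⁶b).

⟨a¹⁶b⟩ ⊆ C_G(a¹⁶b) since powers of a¹⁶b commute with a¹⁶b; so |C_G(a¹⁶b)| ≥ |⟨a¹⁶b⟩| = 2.
By orbit–stabilizer, |C_G(a¹⁶b)| = |G| / |conj. class of a¹⁶b| = 42 / 21 = 2.
The 2 elements commuting with a¹⁶b are {e, a¹⁶b}.

Answer: {e, a¹⁶b}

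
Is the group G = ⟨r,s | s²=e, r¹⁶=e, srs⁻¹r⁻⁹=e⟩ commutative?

r·s = rs but s·r = r⁹s, so r·s ≠ s·r and G is not abelian.

Answer: No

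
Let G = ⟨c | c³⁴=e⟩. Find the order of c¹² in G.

Compute successive powers until reaching e:
  (c¹²)¹ = c¹², (c¹²)² = c²⁴, (c¹²)³ = c², (c¹²)⁴ = c¹⁴, (c¹²)⁵ = c²⁶, (c¹²)⁶ = c⁴, (c¹²)⁷ = c¹⁶, (c¹²)⁸ = c²⁸, (c¹²)⁹ = c⁶, (c¹²)¹⁰ = c¹⁸, (c¹²)¹¹ = c³⁰, (c¹²)¹² = c⁸, (c¹²)¹³ = c²⁰, (c¹²)¹⁴ = c³², (c¹²)¹⁵ = c¹⁰, (c¹²)¹⁶ = c²², (c¹²)¹⁷ = e.
The smallest positive k with (c¹²)ᵏ = e is 17.

Answer: 17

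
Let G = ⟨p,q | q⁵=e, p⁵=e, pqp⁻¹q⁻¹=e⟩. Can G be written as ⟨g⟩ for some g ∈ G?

|G| = 25, but the maximum element order in G is 5 < 25. No single element generates all of G, so G is not cyclic.

Answer: No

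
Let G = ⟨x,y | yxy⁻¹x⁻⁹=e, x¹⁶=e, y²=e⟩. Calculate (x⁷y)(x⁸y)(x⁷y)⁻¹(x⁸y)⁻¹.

[(x⁷y), (x⁸y)] = (x⁷y)·(x⁸y)·(x⁷y)⁻¹·(x⁸y)⁻¹.
  (x⁷y) · (x⁸y) = x¹⁵
  (x¹⁵) · (xy) = y
  y · (x⁸y) = x⁸

Answer: x⁸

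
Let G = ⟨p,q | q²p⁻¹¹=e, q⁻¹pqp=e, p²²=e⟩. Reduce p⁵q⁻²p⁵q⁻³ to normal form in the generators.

Multiply left to right, reducing at each step:
  (p⁵) · q⁻² = p¹⁶
  (p¹⁶) · p⁵ = p²¹
  (p²¹) · q⁻³ = p¹⁰q⁻¹

Answer: p¹⁰q⁻¹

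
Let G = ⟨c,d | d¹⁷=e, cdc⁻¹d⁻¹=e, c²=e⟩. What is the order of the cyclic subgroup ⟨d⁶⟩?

|⟨d⁶⟩| equals the order of d⁶. Compute successive powers until reaching e:
  (d⁶)¹ = d⁶, (d⁶)² = d¹², (d⁶)³ = d, (d⁶)⁴ = d⁷, (d⁶)⁵ = d¹³, (d⁶)⁶ = d², (d⁶)⁷ = d⁸, (d⁶)⁸ = d¹⁴, (d⁶)⁹ = d³, (d⁶)¹⁰ = d⁹, (d⁶)¹¹ = d¹⁵, (d⁶)¹² = d⁴, (d⁶)¹³ = d¹⁰, (d⁶)¹⁴ = d¹⁶, (d⁶)¹⁵ = d⁵, (d⁶)¹⁶ = d¹¹, (d⁶)¹⁷ = e.
The smallest positive k with (d⁶)ᵏ = e is 17, so |⟨d⁶⟩| = 17.

Answer: 17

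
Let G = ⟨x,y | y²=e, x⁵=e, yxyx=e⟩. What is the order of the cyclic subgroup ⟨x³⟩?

|⟨x³⟩| equals the order of x³. Compute successive powers until reaching e:
  (x³)¹ = x³, (x³)² = x, (x³)³ = x⁴, (x³)⁴ = x², (x³)⁵ = e.
The smallest positive k with (x³)ᵏ = e is 5, so |⟨x³⟩| = 5.

Answer: 5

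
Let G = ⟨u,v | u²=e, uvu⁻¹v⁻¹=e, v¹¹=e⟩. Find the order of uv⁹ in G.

Compute successive powers until reaching e:
  (uv⁹)¹ = uv⁹, (uv⁹)² = v⁷, (uv⁹)³ = uv⁵, (uv⁹)⁴ = v³, (uv⁹)⁵ = uv, (uv⁹)⁶ = v¹⁰, (uv⁹)⁷ = uv⁸, (uv⁹)⁸ = v⁶, (uv⁹)⁹ = uv⁴, (uv⁹)¹⁰ = v², (uv⁹)¹¹ = u, (uv⁹)¹² = v⁹, (uv⁹)¹³ = uv⁷, (uv⁹)¹⁴ = v⁵, (uv⁹)¹⁵ = uv³, (uv⁹)¹⁶ = v, (uv⁹)¹⁷ = uv¹⁰, (uv⁹)¹⁸ = v⁸, (uv⁹)¹⁹ = uv⁶, (uv⁹)²⁰ = v⁴, (uv⁹)²¹ = uv², (uv⁹)²² = e.
The smallest positive k with (uv⁹)ᵏ = e is 22.

Answer: 22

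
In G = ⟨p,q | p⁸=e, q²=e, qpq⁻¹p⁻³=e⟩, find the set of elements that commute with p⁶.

⟨p⁶⟩ ⊆ C_G(p⁶) since powers of p⁶ commute with p⁶; so |C_G(p⁶)| ≥ |⟨p⁶⟩| = 4.
By orbit–stabilizer, |C_G(p⁶)| = |G| / |conj. class of p⁶| = 16 / 2 = 8.
The 8 elements commuting with p⁶ are {e, p, p², p³, p⁴, p⁵, p⁶, p⁷}.

Answer: {e, p, p², p³, p⁴, p⁵, p⁶, p⁷}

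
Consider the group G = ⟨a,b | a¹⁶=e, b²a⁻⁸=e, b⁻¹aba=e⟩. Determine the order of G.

Enumerate words in the generators, reducing via the relations: the distinct elements are
  {a, b, e, ab, a², a³, a⁴, a⁵, a⁶, a⁷, a⁸, a⁹, a²b, a³b, a¹², a¹³, a¹¹, a¹⁰, a¹⁴, a¹⁵, a⁴b, a⁵b, a⁶b, a⁷b, b⁻¹, ab⁻¹, a²b⁻¹, a³b⁻¹, a⁴b⁻¹, a⁵b⁻¹, a⁶b⁻¹, a⁷b⁻¹}.
No further products give new elements, so |G| = 32.

Answer: 32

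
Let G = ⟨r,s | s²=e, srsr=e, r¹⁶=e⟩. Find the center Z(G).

An element z ∈ Z(G) iff z commutes with every generator.
For example r⁸ is central: (r⁸)·r = r⁹ = r·(r⁸); (r⁸)·s = r⁸s = s·(r⁸).
Whereas r ∉ Z(G) since r·s = rs ≠ r¹⁵s = s·r.
Checking each of the 32 elements this way gives Z(G) = {e, r⁸}, of order 2.

Answer: {e, r⁸}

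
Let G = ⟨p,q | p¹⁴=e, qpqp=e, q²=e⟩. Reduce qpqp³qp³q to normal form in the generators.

Multiply left to right, reducing at each step:
  q · p = p¹³q
  (p¹³q) · q = p¹³
  (p¹³) · p³ = p²
  (p²) · q = p²q
  (p²q) · p³ = p¹³q
  (p¹³q) · q = p¹³

Answer: p¹³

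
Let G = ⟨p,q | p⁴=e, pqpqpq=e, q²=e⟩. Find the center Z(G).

An element z ∈ Z(G) iff z commutes with every generator.
For example e is central: e·p = p = p·e; e·q = q = q·e.
Whereas p ∉ Z(G) since p·q = pq ≠ qp = q·p.
Checking each of the 24 elements this way gives Z(G) = {e}, of order 1.

Answer: {e}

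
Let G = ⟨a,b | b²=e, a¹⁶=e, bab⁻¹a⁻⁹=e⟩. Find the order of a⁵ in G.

Compute successive powers until reaching e:
  (a⁵)¹ = a⁵, (a⁵)² = a¹⁰, (a⁵)³ = a¹⁵, (a⁵)⁴ = a⁴, (a⁵)⁵ = a⁹, (a⁵)⁶ = a¹⁴, (a⁵)⁷ = a³, (a⁵)⁸ = a⁸, (a⁵)⁹ = a¹³, (a⁵)¹⁰ = a², (a⁵)¹¹ = a⁷, (a⁵)¹² = a¹², (a⁵)¹³ = a, (a⁵)¹⁴ = a⁶, (a⁵)¹⁵ = a¹¹, (a⁵)¹⁶ = e.
The smallest positive k with (a⁵)ᵏ = e is 16.

Answer: 16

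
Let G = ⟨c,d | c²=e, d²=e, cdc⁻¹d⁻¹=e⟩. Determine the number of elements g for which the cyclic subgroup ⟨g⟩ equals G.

⟨g⟩ = G would require ord(g) = |G| = 4, but the maximum element order in G is 2 < 4. So G is not cyclic and no single element generates it: the count is 0.

Answer: 0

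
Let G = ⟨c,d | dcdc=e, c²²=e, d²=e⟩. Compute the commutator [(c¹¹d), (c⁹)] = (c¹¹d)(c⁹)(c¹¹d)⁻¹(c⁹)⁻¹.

[(c¹¹d), (c⁹)] = (c¹¹d)·(c⁹)·(c¹¹d)⁻¹·(c⁹)⁻¹.
  (c¹¹d) · (c⁹) = c²d
  (c²d) · (c¹¹d) = c¹³
  (c¹³) · (c¹³) = c⁴

Answer: c⁴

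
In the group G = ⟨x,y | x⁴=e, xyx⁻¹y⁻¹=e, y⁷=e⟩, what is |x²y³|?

Compute successive powers until reaching e:
  (x²y³)¹ = x²y³, (x²y³)² = y⁶, (x²y³)³ = x²y², (x²y³)⁴ = y⁵, (x²y³)⁵ = x²y, (x²y³)⁶ = y⁴, (x²y³)⁷ = x², (x²y³)⁸ = y³, (x²y³)⁹ = x²y⁶, (x²y³)¹⁰ = y², (x²y³)¹¹ = x²y⁵, (x²y³)¹² = y, (x²y³)¹³ = x²y⁴, (x²y³)¹⁴ = e.
The smallest positive k with (x²y³)ᵏ = e is 14.

Answer: 14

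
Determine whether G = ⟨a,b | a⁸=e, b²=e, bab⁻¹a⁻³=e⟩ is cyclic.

Every cyclic group is abelian. But a·b = ab while b·a = a³b, so a·b ≠ b·a and G is not abelian. Hence G is not cyclic.

Answer: No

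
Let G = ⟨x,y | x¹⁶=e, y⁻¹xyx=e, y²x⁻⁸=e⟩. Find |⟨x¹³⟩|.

|⟨x¹³⟩| equals the order of x¹³. Compute successive powers until reaching e:
  (x¹³)¹ = x¹³, (x¹³)² = x¹⁰, (x¹³)³ = x⁷, (x¹³)⁴ = x⁴, (x¹³)⁵ = x, (x¹³)⁶ = x¹⁴, (x¹³)⁷ = x¹¹, (x¹³)⁸ = x⁸, (x¹³)⁹ = x⁵, (x¹³)¹⁰ = x², (x¹³)¹¹ = x¹⁵, (x¹³)¹² = x¹², (x¹³)¹³ = x⁹, (x¹³)¹⁴ = x⁶, (x¹³)¹⁵ = x³, (x¹³)¹⁶ = e.
The smallest positive k with (x¹³)ᵏ = e is 16, so |⟨x¹³⟩| = 16.

Answer: 16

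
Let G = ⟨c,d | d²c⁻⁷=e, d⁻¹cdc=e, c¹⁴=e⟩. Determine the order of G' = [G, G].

G' = [G, G] is generated by all commutators. The generator-pair commutators are: [c, d] = c².
The subgroup they normally generate is {e, c², c⁴, c⁶, c⁸, c¹⁰, c¹²}, of order 7.
Check: |G/G'| = 28/7 = 4 is the order of the abelianisation.

Answer: 7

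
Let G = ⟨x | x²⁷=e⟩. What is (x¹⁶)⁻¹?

The order of (x¹⁶) is 27 (smallest k with (x¹⁶)ᵏ = e), so (x¹⁶)⁻¹ = (x¹⁶)²⁶ = x¹¹.
Check: (x¹⁶) · (x¹¹) → (x¹⁶) · x¹¹ = e, giving e as required.

Answer: x¹¹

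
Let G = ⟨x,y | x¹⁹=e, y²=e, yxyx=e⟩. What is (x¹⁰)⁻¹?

The order of (x¹⁰) is 19 (smallest k with (x¹⁰)ᵏ = e), so (x¹⁰)⁻¹ = (x¹⁰)¹⁸ = x⁹.
Check: (x¹⁰) · (x⁹) → (x¹⁰) · x⁹ = e, giving e as required.

Answer: x⁹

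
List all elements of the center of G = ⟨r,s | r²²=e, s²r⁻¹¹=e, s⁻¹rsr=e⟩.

An element z ∈ Z(G) iff z commutes with every generator.
For example r¹¹ is central: (r¹¹)·r = r¹² = r·(r¹¹); (r¹¹)·s = s⁻¹ = s·(r¹¹).
Whereas r ∉ Z(G) since r·s = rs ≠ r¹⁰s⁻¹ = s·r.
Checking each of the 44 elements this way gives Z(G) = {e, r¹¹}, of order 2.

Answer: {e, r¹¹}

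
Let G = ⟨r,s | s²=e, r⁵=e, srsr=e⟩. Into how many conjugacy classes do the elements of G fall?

The conjugacy classes (representative and size) are:
  [e] (size 1), [r] (size 2), [r²] (size 2), [s] (size 5).
Class equation: 1 + 2 + 2 + 5 = 10 = |G|. So G has 4 conjugacy classes.

Answer: 4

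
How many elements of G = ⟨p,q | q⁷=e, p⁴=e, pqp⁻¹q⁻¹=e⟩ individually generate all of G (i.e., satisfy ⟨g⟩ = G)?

G is cyclic of order 28. An element generates G iff its order is 28, and a cyclic group of order 28 has exactly φ(28) = 12 such elements.

Answer: 12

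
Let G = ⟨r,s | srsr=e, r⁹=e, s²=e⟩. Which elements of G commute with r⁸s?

⟨r⁸s⟩ ⊆ C_G(r⁸s) since powers of r⁸s commute with r⁸s; so |C_G(r⁸s)| ≥ |⟨r⁸s⟩| = 2.
By orbit–stabilizer, |C_G(r⁸s)| = |G| / |conj. class of r⁸s| = 18 / 9 = 2.
The 2 elements commuting with r⁸s are {e, r⁸s}.

Answer: {e, r⁸s}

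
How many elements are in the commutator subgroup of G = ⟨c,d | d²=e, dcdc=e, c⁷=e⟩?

G' = [G, G] is generated by all commutators. The generator-pair commutators are: [c, d] = c².
The subgroup they normally generate is {e, c, c², c³, c⁴, c⁵, c⁶}, of order 7.
Check: |G/G'| = 14/7 = 2 is the order of the abelianisation.

Answer: 7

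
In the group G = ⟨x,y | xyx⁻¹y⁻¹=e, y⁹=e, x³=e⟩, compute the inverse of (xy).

The order of (xy) is 9 (smallest k with (xy)ᵏ = e), so (xy)⁻¹ = (xy)⁸ = x²y⁸.
Check: (xy) · (x²y⁸) → (xy) · x² = y;   y · y⁸ = e, giving e as required.

Answer: x²y⁸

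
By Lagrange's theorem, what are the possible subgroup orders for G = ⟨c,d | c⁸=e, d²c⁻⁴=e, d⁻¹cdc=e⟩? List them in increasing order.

|G| = 16 = 2⁴. By Lagrange's theorem the order of any subgroup divides 16; the divisors of 16 are 1, 2, 4, 8, 16.

Answer: 1, 2, 4, 8, 16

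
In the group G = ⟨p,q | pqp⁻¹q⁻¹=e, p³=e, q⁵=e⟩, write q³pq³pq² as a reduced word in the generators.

Multiply left to right, reducing at each step:
  (q³) · p = pq³
  (pq³) · q³ = pq
  (pq) · p = p²q
  (p²q) · q² = p²q³

Answer: p²q³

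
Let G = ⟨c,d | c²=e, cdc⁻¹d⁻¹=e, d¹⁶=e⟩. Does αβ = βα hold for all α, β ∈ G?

Each pair of generators commutes: c·d = cd = d·c. Since the generators pairwise commute, every element of G commutes with every other, so G is abelian.

Answer: Yes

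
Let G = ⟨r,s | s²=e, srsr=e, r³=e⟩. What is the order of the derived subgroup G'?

G' = [G, G] is generated by all commutators. The generator-pair commutators are: [r, s] = r².
The subgroup they normally generate is {e, r, r²}, of order 3.
Check: |G/G'| = 6/3 = 2 is the order of the abelianisation.

Answer: 3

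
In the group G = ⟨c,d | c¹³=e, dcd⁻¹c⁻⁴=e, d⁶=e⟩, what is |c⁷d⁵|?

Compute successive powers until reaching e:
  (c⁷d⁵)¹ = c⁷d⁵, (c⁷d⁵)² = c¹²d⁴, (c⁷d⁵)³ = c¹⁰d³, (c⁷d⁵)⁴ = c³d², (c⁷d⁵)⁵ = c¹¹d, (c⁷d⁵)⁶ = e.
The smallest positive k with (c⁷d⁵)ᵏ = e is 6.

Answer: 6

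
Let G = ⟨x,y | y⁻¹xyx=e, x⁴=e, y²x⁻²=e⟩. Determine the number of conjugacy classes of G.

The conjugacy classes (representative and size) are:
  [e] (size 1), [x³] (size 2), [x²] (size 1), [y⁻¹] (size 2), [xy⁻¹] (size 2).
Class equation: 1 + 2 + 1 + 2 + 2 = 8 = |G|. So G has 5 conjugacy classes.

Answer: 5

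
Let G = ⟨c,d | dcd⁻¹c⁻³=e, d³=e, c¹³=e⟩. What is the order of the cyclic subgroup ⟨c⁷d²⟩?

|⟨c⁷d²⟩| equals the order of c⁷d². Compute successive powers until reaching e:
  (c⁷d²)¹ = c⁷d², (c⁷d²)² = c⁵d, (c⁷d²)³ = e.
The smallest positive k with (c⁷d²)ᵏ = e is 3, so |⟨c⁷d²⟩| = 3.

Answer: 3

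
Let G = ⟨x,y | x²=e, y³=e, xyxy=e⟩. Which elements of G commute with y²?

⟨y²⟩ ⊆ C_G(y²) since powers of y² commute with y²; so |C_G(y²)| ≥ |⟨y²⟩| = 3.
By orbit–stabilizer, |C_G(y²)| = |G| / |conj. class of y²| = 6 / 2 = 3.
The 3 elements commuting with y² are {e, y, y²}.

Answer: {e, y, y²}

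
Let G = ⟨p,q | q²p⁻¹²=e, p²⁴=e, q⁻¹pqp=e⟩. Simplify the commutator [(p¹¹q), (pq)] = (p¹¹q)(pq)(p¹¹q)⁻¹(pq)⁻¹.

[(p¹¹q), (pq)] = (p¹¹q)·(pq)·(p¹¹q)⁻¹·(pq)⁻¹.
  (p¹¹q) · (pq) = p²²
  (p²²) · (p¹¹q⁻¹) = p⁹q⁻¹
  (p⁹q⁻¹) · (pq⁻¹) = p²⁰

Answer: p²⁰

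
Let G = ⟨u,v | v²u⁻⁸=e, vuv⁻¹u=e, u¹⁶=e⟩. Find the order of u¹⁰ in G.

Compute successive powers until reaching e:
  (u¹⁰)¹ = u¹⁰, (u¹⁰)² = u⁴, (u¹⁰)³ = u¹⁴, (u¹⁰)⁴ = u⁸, (u¹⁰)⁵ = u², (u¹⁰)⁶ = u¹², (u¹⁰)⁷ = u⁶, (u¹⁰)⁸ = e.
The smallest positive k with (u¹⁰)ᵏ = e is 8.

Answer: 8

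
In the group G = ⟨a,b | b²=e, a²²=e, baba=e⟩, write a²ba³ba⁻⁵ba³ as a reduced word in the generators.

Multiply left to right, reducing at each step:
  (a²) · b = a²b
  (a²b) · a³ = a²¹b
  (a²¹b) · b = a²¹
  (a²¹) · a⁻⁵ = a¹⁶
  (a¹⁶) · b = a¹⁶b
  (a¹⁶b) · a³ = a¹³b

Answer: a¹³b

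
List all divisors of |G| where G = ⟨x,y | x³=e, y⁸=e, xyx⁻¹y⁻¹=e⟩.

|G| = 24 = 2³ · 3. By Lagrange's theorem the order of any subgroup divides 24; the divisors of 24 are 1, 2, 3, 4, 6, 8, 12, 24.

Answer: 1, 2, 3, 4, 6, 8, 12, 24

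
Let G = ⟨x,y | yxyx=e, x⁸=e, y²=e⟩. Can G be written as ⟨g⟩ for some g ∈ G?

Every cyclic group is abelian. But x·y = xy while y·x = x⁷y, so x·y ≠ y·x and G is not abelian. Hence G is not cyclic.

Answer: No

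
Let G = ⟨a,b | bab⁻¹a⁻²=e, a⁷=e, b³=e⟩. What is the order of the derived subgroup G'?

G' = [G, G] is generated by all commutators. The generator-pair commutators are: [a, b] = a⁶.
The subgroup they normally generate is {e, a, a², a³, a⁴, a⁵, a⁶}, of order 7.
Check: |G/G'| = 21/7 = 3 is the order of the abelianisation.

Answer: 7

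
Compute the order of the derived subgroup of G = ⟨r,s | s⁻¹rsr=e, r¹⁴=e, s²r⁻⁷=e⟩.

G' = [G, G] is generated by all commutators. The generator-pair commutators are: [r, s] = r².
The subgroup they normally generate is {e, r², r⁴, r⁶, r⁸, r¹⁰, r¹²}, of order 7.
Check: |G/G'| = 28/7 = 4 is the order of the abelianisation.

Answer: 7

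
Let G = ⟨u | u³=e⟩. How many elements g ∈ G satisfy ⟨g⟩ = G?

G is cyclic of order 3. An element generates G iff its order is 3, and a cyclic group of order 3 has exactly φ(3) = 2 such elements.

Answer: 2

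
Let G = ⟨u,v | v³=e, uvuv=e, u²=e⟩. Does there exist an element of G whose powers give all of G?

Every cyclic group is abelian. But u·v = uv while v·u = uv², so u·v ≠ v·u and G is not abelian. Hence G is not cyclic.

Answer: No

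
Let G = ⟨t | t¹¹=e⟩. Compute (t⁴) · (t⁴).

Compute (t⁴) · (t⁴) by multiplying left to right and reducing via the relations at each step:
  (t⁴) · t⁴ = t⁸

Answer: t⁸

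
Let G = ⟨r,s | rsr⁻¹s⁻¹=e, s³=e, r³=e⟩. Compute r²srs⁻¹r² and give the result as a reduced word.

Multiply left to right, reducing at each step:
  (r²) · s = r²s
  (r²s) · r = s
  s · s⁻¹ = e
  e · r² = r²

Answer: r²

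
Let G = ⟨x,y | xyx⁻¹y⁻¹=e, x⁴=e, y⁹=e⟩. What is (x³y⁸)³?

Compute successive powers of (x³y⁸), reducing at each step:
  (x³y⁸)²: (x³y⁸) · x³ = x²y⁸;   (x²y⁸) · y⁸ = x²y⁷
  (x³y⁸)³: (x²y⁷) · x³ = xy⁷;   (xy⁷) · y⁸ = xy⁶

Answer: xy⁶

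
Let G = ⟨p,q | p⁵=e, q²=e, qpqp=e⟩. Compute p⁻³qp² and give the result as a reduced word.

Multiply left to right, reducing at each step:
  (p²) · q = p²q
  (p²q) · p² = q

Answer: q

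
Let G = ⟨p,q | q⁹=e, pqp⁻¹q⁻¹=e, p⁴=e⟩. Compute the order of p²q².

Compute successive powers until reaching e:
  (p²q²)¹ = p²q², (p²q²)² = q⁴, (p²q²)³ = p²q⁶, (p²q²)⁴ = q⁸, (p²q²)⁵ = p²q, (p²q²)⁶ = q³, (p²q²)⁷ = p²q⁵, (p²q²)⁸ = q⁷, (p²q²)⁹ = p², (p²q²)¹⁰ = q², (p²q²)¹¹ = p²q⁴, (p²q²)¹² = q⁶, (p²q²)¹³ = p²q⁸, (p²q²)¹⁴ = q, (p²q²)¹⁵ = p²q³, (p²q²)¹⁶ = q⁵, (p²q²)¹⁷ = p²q⁷, (p²q²)¹⁸ = e.
The smallest positive k with (p²q²)ᵏ = e is 18.

Answer: 18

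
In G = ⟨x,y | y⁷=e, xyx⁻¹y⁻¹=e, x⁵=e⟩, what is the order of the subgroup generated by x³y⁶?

|⟨x³y⁶⟩| equals the order of x³y⁶. Compute successive powers until reaching e:
  (x³y⁶)¹ = x³y⁶, (x³y⁶)² = xy⁵, (x³y⁶)³ = x⁴y⁴, (x³y⁶)⁴ = x²y³, (x³y⁶)⁵ = y², (x³y⁶)⁶ = x³y, (x³y⁶)⁷ = x, (x³y⁶)⁸ = x⁴y⁶, (x³y⁶)⁹ = x²y⁵, (x³y⁶)¹⁰ = y⁴, (x³y⁶)¹¹ = x³y³, (x³y⁶)¹² = xy², (x³y⁶)¹³ = x⁴y, (x³y⁶)¹⁴ = x², (x³y⁶)¹⁵ = y⁶, (x³y⁶)¹⁶ = x³y⁵, (x³y⁶)¹⁷ = xy⁴, (x³y⁶)¹⁸ = x⁴y³, (x³y⁶)¹⁹ = x²y², (x³y⁶)²⁰ = y, (x³y⁶)²¹ = x³, (x³y⁶)²² = xy⁶, (x³y⁶)²³ = x⁴y⁵, (x³y⁶)²⁴ = x²y⁴, (x³y⁶)²⁵ = y³, (x³y⁶)²⁶ = x³y², (x³y⁶)²⁷ = xy, (x³y⁶)²⁸ = x⁴, (x³y⁶)²⁹ = x²y⁶, (x³y⁶)³⁰ = y⁵, (x³y⁶)³¹ = x³y⁴, (x³y⁶)³² = xy³, (x³y⁶)³³ = x⁴y², (x³y⁶)³⁴ = x²y, (x³y⁶)³⁵ = e.
The smallest positive k with (x³y⁶)ᵏ = e is 35, so |⟨x³y⁶⟩| = 35.

Answer: 35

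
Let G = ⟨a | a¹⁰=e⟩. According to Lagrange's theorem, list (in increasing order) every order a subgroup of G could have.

|G| = 10 = 2 · 5. By Lagrange's theorem the order of any subgroup divides 10; the divisors of 10 are 1, 2, 5, 10.

Answer: 1, 2, 5, 10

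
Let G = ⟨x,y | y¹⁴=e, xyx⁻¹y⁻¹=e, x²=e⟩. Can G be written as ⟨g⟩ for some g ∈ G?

|G| = 28, but the maximum element order in G is 14 < 28. No single element generates all of G, so G is not cyclic.

Answer: No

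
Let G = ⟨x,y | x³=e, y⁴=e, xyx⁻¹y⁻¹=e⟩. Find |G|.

Enumerate words in the generators, reducing via the relations: the distinct elements are
  {e, x, y, xy, x², y², y³, xy², xy³, x²y, x²y², x²y³}.
No further products give new elements, so |G| = 12.

Answer: 12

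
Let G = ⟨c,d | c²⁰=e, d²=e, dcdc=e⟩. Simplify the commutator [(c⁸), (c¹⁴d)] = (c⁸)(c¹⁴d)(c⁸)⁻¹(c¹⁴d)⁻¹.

[(c⁸), (c¹⁴d)] = (c⁸)·(c¹⁴d)·(c⁸)⁻¹·(c¹⁴d)⁻¹.
  (c⁸) · (c¹⁴d) = c²d
  (c²d) · (c¹²) = c¹⁰d
  (c¹⁰d) · (c¹⁴d) = c¹⁶

Answer: c¹⁶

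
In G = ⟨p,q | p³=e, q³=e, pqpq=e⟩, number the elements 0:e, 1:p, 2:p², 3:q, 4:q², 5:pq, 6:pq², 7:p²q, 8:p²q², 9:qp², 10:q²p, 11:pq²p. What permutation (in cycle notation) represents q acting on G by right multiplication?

(0 3 4)(1 5 6)(2 7 8)(9 11 10)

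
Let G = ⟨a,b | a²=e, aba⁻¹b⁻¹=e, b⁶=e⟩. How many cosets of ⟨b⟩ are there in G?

First find ord(b) by computing successive powers:
  b¹ = b, b² = b², b³ = b³, b⁴ = b⁴, b⁵ = b⁵, b⁶ = e.
So |⟨b⟩| = ord(b) = 6. With |G| = 12, by Lagrange [G : ⟨b⟩] = 12/6 = 2.

Answer: 2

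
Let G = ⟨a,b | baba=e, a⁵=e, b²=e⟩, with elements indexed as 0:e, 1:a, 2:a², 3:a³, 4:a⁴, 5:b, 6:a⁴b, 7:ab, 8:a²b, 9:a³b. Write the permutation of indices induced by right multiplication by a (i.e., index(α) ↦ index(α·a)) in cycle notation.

(0 1 2 3 4)(5 6 9 8 7)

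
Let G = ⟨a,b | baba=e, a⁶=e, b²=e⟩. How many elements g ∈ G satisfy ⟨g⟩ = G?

⟨g⟩ = G would require ord(g) = |G| = 12, but the maximum element order in G is 6 < 12. So G is not cyclic and no single element generates it: the count is 0.

Answer: 0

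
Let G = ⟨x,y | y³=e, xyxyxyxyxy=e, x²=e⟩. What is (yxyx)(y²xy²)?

Compute (yxyx) · (y²xy²) by multiplying left to right and reducing via the relations at each step:
  (yxyx) · y² = yxyxy²
  (yxyxy²) · x = yxyxy²x
  (yxyxy²x) · y² = yxyxy²xy²

Answer: yxyxy²xy²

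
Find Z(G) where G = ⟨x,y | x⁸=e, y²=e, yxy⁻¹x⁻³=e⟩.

An element z ∈ Z(G) iff z commutes with every generator.
For example x⁴ is central: (x⁴)·x = x⁵ = x·(x⁴); (x⁴)·y = x⁴y = y·(x⁴).
Whereas x ∉ Z(G) since x·y = xy ≠ x³y = y·x.
Checking each of the 16 elements this way gives Z(G) = {e, x⁴}, of order 2.

Answer: {e, x⁴}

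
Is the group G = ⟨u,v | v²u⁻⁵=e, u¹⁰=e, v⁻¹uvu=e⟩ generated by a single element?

Every cyclic group is abelian. But u·v = uv while v·u = u⁴v⁻¹, so u·v ≠ v·u and G is not abelian. Hence G is not cyclic.

Answer: No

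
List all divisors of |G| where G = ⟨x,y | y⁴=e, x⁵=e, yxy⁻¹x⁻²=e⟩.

|G| = 20 = 2² · 5. By Lagrange's theorem the order of any subgroup divides 20; the divisors of 20 are 1, 2, 4, 5, 10, 20.

Answer: 1, 2, 4, 5, 10, 20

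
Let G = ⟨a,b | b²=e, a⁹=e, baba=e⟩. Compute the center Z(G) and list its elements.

An element z ∈ Z(G) iff z commutes with every generator.
For example e is central: e·a = a = a·e; e·b = b = b·e.
Whereas a ∉ Z(G) since a·b = ab ≠ a⁸b = b·a.
Checking each of the 18 elements this way gives Z(G) = {e}, of order 1.

Answer: {e}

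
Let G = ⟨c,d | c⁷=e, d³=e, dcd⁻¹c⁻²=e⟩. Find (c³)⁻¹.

The order of (c³) is 7 (smallest k with (c³)ᵏ = e), so (c³)⁻¹ = (c³)⁶ = c⁴.
Check: (c³) · (c⁴) → (c³) · c⁴ = e, giving e as required.

Answer: c⁴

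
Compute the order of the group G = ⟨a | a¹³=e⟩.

G is generated by a single element, so G is cyclic. The relator gives a¹³ = e and no smaller power is forced to be e, so the 13 powers {a, e, a², a³, a⁴, a⁵, a⁶, a⁷, a⁸, a⁹, a¹², a¹¹, a¹⁰} are distinct. Hence |G| = 13.

Answer: 13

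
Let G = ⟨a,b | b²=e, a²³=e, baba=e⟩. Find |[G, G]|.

G' = [G, G] is generated by all commutators. The generator-pair commutators are: [a, b] = a².
The subgroup they normally generate is {e, a, a², a³, a⁴, a⁵, a⁶, a⁷, a⁸, a⁹, a¹⁰, a¹¹, a¹², a¹³, a¹⁴, a¹⁵, a¹⁶, a¹⁷, a¹⁸, a¹⁹, a²⁰, a²¹, a²²}, of order 23.
Check: |G/G'| = 46/23 = 2 is the order of the abelianisation.

Answer: 23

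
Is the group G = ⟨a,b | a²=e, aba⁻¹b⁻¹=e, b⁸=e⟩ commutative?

Each pair of generators commutes: a·b = ab = b·a. Since the generators pairwise commute, every element of G commutes with every other, so G is abelian.

Answer: Yes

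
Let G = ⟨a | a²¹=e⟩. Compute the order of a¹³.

Compute successive powers until reaching e:
  (a¹³)¹ = a¹³, (a¹³)² = a⁵, (a¹³)³ = a¹⁸, (a¹³)⁴ = a¹⁰, (a¹³)⁵ = a², (a¹³)⁶ = a¹⁵, (a¹³)⁷ = a⁷, (a¹³)⁸ = a²⁰, (a¹³)⁹ = a¹², (a¹³)¹⁰ = a⁴, (a¹³)¹¹ = a¹⁷, (a¹³)¹² = a⁹, (a¹³)¹³ = a, (a¹³)¹⁴ = a¹⁴, (a¹³)¹⁵ = a⁶, (a¹³)¹⁶ = a¹⁹, (a¹³)¹⁷ = a¹¹, (a¹³)¹⁸ = a³, (a¹³)¹⁹ = a¹⁶, (a¹³)²⁰ = a⁸, (a¹³)²¹ = e.
The smallest positive k with (a¹³)ᵏ = e is 21.

Answer: 21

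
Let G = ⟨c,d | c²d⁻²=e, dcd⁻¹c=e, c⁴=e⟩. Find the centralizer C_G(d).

⟨d⟩ ⊆ C_G(d) since powers of d commute with d; so |C_G(d)| ≥ |⟨d⟩| = 4.
By orbit–stabilizer, |C_G(d)| = |G| / |conj. class of d| = 8 / 2 = 4.
The 4 elements commuting with d are {e, c², d, d⁻¹}.

Answer: {e, c², d, d⁻¹}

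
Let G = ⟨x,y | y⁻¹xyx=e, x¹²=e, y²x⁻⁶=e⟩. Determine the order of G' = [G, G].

G' = [G, G] is generated by all commutators. The generator-pair commutators are: [x, y] = x².
The subgroup they normally generate is {e, x², x⁴, x⁶, x⁸, x¹⁰}, of order 6.
Check: |G/G'| = 24/6 = 4 is the order of the abelianisation.

Answer: 6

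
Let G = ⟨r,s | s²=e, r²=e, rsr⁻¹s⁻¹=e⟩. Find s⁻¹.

The order of s is 2 (smallest k with sᵏ = e), so s⁻¹ = s¹ = s.
Check: s · s → s · s = e, giving e as required.

Answer: s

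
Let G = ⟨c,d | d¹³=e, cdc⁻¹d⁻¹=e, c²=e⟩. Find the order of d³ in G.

Compute successive powers until reaching e:
  (d³)¹ = d³, (d³)² = d⁶, (d³)³ = d⁹, (d³)⁴ = d¹², (d³)⁵ = d², (d³)⁶ = d⁵, (d³)⁷ = d⁸, (d³)⁸ = d¹¹, (d³)⁹ = d, (d³)¹⁰ = d⁴, (d³)¹¹ = d⁷, (d³)¹² = d¹⁰, (d³)¹³ = e.
The smallest positive k with (d³)ᵏ = e is 13.

Answer: 13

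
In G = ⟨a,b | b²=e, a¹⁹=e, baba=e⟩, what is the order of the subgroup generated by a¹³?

|⟨a¹³⟩| equals the order of a¹³. Compute successive powers until reaching e:
  (a¹³)¹ = a¹³, (a¹³)² = a⁷, (a¹³)³ = a, (a¹³)⁴ = a¹⁴, (a¹³)⁵ = a⁸, (a¹³)⁶ = a², (a¹³)⁷ = a¹⁵, (a¹³)⁸ = a⁹, (a¹³)⁹ = a³, (a¹³)¹⁰ = a¹⁶, (a¹³)¹¹ = a¹⁰, (a¹³)¹² = a⁴, (a¹³)¹³ = a¹⁷, (a¹³)¹⁴ = a¹¹, (a¹³)¹⁵ = a⁵, (a¹³)¹⁶ = a¹⁸, (a¹³)¹⁷ = a¹², (a¹³)¹⁸ = a⁶, (a¹³)¹⁹ = e.
The smallest positive k with (a¹³)ᵏ = e is 19, so |⟨a¹³⟩| = 19.

Answer: 19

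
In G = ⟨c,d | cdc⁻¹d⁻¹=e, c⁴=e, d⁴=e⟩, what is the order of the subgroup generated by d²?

|⟨d²⟩| equals the order of d². Compute successive powers until reaching e:
  (d²)¹ = d², (d²)² = e.
The smallest positive k with (d²)ᵏ = e is 2, so |⟨d²⟩| = 2.

Answer: 2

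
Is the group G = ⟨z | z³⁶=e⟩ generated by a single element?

|G| = 36. The element z has order 36 (its powers give 36 distinct elements), so ⟨z⟩ = G and G is cyclic.

Answer: Yes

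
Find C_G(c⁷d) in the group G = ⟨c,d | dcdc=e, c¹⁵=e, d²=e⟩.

⟨c⁷d⟩ ⊆ C_G(c⁷d) since powers of c⁷d commute with c⁷d; so |C_G(c⁷d)| ≥ |⟨c⁷d⟩| = 2.
By orbit–stabilizer, |C_G(c⁷d)| = |G| / |conj. class of c⁷d| = 30 / 15 = 2.
The 2 elements commuting with c⁷d are {e, c⁷d}.

Answer: {e, c⁷d}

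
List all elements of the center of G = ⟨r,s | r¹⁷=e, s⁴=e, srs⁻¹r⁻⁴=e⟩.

An element z ∈ Z(G) iff z commutes with every generator.
For example e is central: e·r = r = r·e; e·s = s = s·e.
Whereas r ∉ Z(G) since r·s = rs ≠ r⁴s = s·r.
Checking each of the 68 elements this way gives Z(G) = {e}, of order 1.

Answer: {e}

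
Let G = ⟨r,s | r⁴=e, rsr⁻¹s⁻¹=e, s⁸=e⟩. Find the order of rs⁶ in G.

Compute successive powers until reaching e:
  (rs⁶)¹ = rs⁶, (rs⁶)² = r²s⁴, (rs⁶)³ = r³s², (rs⁶)⁴ = e.
The smallest positive k with (rs⁶)ᵏ = e is 4.

Answer: 4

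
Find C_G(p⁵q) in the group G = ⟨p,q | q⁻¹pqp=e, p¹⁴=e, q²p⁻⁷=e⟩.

⟨p⁵q⟩ ⊆ C_G(p⁵q) since powers of p⁵q commute with p⁵q; so |C_G(p⁵q)| ≥ |⟨p⁵q⟩| = 4.
By orbit–stabilizer, |C_G(p⁵q)| = |G| / |conj. class of p⁵q| = 28 / 7 = 4.
The 4 elements commuting with p⁵q are {e, p⁷, p⁵q, p⁵q⁻¹}.

Answer: {e, p⁷, p⁵q, p⁵q⁻¹}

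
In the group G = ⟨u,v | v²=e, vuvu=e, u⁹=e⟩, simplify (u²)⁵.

Compute successive powers of (u²), reducing at each step:
  (u²)²: (u²) · u² = u⁴
  (u²)³: (u⁴) · u² = u⁶
  (u²)⁴: (u⁶) · u² = u⁸
  (u²)⁵: (u⁸) · u² = u

Answer: u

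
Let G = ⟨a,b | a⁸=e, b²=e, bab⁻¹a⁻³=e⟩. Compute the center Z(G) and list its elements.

An element z ∈ Z(G) iff z commutes with every generator.
For example a⁴ is central: (a⁴)·a = a⁵ = a·(a⁴); (a⁴)·b = a⁴b = b·(a⁴).
Whereas a ∉ Z(G) since a·b = ab ≠ a³b = b·a.
Checking each of the 16 elements this way gives Z(G) = {e, a⁴}, of order 2.

Answer: {e, a⁴}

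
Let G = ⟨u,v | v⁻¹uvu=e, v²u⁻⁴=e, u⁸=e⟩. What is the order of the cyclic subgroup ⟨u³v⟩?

|⟨u³v⟩| equals the order of u³v. Compute successive powers until reaching e:
  (u³v)¹ = u³v, (u³v)² = u⁴, (u³v)³ = u³v⁻¹, (u³v)⁴ = e.
The smallest positive k with (u³v)ᵏ = e is 4, so |⟨u³v⟩| = 4.

Answer: 4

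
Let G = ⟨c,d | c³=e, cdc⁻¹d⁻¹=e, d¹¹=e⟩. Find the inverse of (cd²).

The order of (cd²) is 33 (smallest k with (cd²)ᵏ = e), so (cd²)⁻¹ = (cd²)³² = c²d⁹.
Check: (cd²) · (c²d⁹) → (cd²) · c² = d²;   (d²) · d⁹ = e, giving e as required.

Answer: c²d⁹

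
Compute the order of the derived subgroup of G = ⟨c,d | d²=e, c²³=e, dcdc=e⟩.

G' = [G, G] is generated by all commutators. The generator-pair commutators are: [c, d] = c².
The subgroup they normally generate is {e, c, c², c³, c⁴, c⁵, c⁶, c⁷, c⁸, c⁹, c¹⁰, c¹¹, c¹², c¹³, c¹⁴, c¹⁵, c¹⁶, c¹⁷, c¹⁸, c¹⁹, c²⁰, c²¹, c²²}, of order 23.
Check: |G/G'| = 46/23 = 2 is the order of the abelianisation.

Answer: 23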